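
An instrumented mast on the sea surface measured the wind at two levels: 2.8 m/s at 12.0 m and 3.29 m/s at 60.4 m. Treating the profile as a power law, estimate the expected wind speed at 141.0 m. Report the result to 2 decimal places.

First find α: α = ln(V₂/V₁)/ln(z₂/z₁) = ln(3.29/2.8)/ln(60.4/12.0) = 0.16127/1.61608 = 0.0998
Extrapolate from 60.4 m to 141.0 m: V₃ = 3.29 × (141.0/60.4)^0.0998 = 3.29 × 1.0883 = 3.5804 m/s

3.58 m/s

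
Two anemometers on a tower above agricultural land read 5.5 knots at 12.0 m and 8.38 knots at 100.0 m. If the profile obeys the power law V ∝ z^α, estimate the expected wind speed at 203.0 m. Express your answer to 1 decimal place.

First find α: α = ln(V₂/V₁)/ln(z₂/z₁) = ln(8.38/5.5)/ln(100.0/12.0) = 0.42110/2.12026 = 0.1986
Extrapolate from 100.0 m to 203.0 m: V₃ = 8.38 × (203.0/100.0)^0.1986 = 8.38 × 1.1510 = 9.6453 knots

9.6 knots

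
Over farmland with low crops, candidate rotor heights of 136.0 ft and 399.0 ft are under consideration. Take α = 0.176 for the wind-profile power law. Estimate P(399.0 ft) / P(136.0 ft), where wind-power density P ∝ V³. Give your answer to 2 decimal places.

1.77

Speed ratio: V_B/V_A = (z_B/z_A)^α = (399.0/136.0)^0.176 = (2.9338)^0.176 = 1.20856
Power-density ratio: P_B/P_A = (V_B/V_A)³ = (1.20856)³ = 1.76525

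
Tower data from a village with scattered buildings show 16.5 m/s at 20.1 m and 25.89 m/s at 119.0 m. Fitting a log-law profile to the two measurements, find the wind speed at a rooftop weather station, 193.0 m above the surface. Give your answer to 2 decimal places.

Log law: V ∝ ln(z/z₀). From the pair, with r = V₁/V₂ = 0.63731,
ln z₀ = (ln z₁ − r·ln z₂)/(1 − r) = (3.0007 − 0.63731×4.7791)/0.36269 = -0.1243 → z₀ = 0.8831 m
V₃ = V₁ · ln(z₃/z₀)/ln(z₁/z₀) = 16.5 × 5.3870/3.1250 = 28.4432 m/s

28.44 m/s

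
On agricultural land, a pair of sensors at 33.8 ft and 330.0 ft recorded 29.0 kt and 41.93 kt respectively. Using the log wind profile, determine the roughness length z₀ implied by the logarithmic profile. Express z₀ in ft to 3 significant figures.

z₀ ≈ 0.204 ft

Log law: V(z) ∝ ln(z/z₀). With r = V₁/V₂ = 29.0/41.93 = 0.69163,
r · ln(z₂/z₀) = ln(z₁/z₀) ⇒ ln z₀ = (ln z₁ − r·ln z₂)/(1 − r)
ln z₀ = (3.52046 − 0.69163×5.79909) / 0.30837 = -1.5902
z₀ = exp(-1.5902) = 0.2039 ft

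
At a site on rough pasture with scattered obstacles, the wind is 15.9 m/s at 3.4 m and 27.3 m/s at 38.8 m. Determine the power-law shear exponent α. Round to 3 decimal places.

α ≈ 0.222

Power law: V₂/V₁ = (z₂/z₁)^α ⇒ α = ln(V₂/V₁) / ln(z₂/z₁)
α = ln(27.3/15.9) / ln(38.8/3.4) = ln(1.7170) / ln(11.4118)
  = 0.54057 / 2.43464 = 0.22203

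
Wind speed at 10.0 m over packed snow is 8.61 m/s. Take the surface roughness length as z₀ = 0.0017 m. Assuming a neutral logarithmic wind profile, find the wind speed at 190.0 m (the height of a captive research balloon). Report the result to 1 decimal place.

11.5 m/s

Log law: V(z) ∝ ln(z/z₀), so V₂/V₁ = ln(z₂/z₀) / ln(z₁/z₀).
ln(190.0/0.0017) = 11.6242, ln(10.0/0.0017) = 8.6797
V₂ = 8.61 × 11.6242/8.6797 = 8.61 × 1.3392 = 11.5308 m/s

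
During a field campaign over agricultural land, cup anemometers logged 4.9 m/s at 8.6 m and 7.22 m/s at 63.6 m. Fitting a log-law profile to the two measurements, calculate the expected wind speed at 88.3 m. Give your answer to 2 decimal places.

7.60 m/s

Log law: V ∝ ln(z/z₀). From the pair, with r = V₁/V₂ = 0.67867,
ln z₀ = (ln z₁ − r·ln z₂)/(1 − r) = (2.1518 − 0.67867×4.1526)/0.32133 = -2.0742 → z₀ = 0.1257 m
V₃ = V₁ · ln(z₃/z₀)/ln(z₁/z₀) = 4.9 × 6.5549/4.2259 = 7.6005 m/s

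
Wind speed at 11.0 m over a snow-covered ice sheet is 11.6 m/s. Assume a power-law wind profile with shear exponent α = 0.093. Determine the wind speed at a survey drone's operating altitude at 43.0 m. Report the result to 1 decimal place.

Power-law profile: V₂ = V₁ · (z₂/z₁)^α
V₂ = 11.6 × (43.0/11.0)^0.093 = 11.6 × (3.9091)^0.093
    = 11.6 × 1.1352 = 13.1680 m/s

13.2 m/s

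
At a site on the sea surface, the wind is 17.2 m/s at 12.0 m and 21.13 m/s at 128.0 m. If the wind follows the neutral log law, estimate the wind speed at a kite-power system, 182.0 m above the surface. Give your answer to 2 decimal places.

Log law: V ∝ ln(z/z₀). From the pair, with r = V₁/V₂ = 0.81401,
ln z₀ = (ln z₁ − r·ln z₂)/(1 − r) = (2.4849 − 0.81401×4.8520)/0.18599 = -7.8750 → z₀ = 0.0003801 m
V₃ = V₁ · ln(z₃/z₀)/ln(z₁/z₀) = 17.2 × 13.0790/10.3599 = 21.7144 m/s

21.71 m/s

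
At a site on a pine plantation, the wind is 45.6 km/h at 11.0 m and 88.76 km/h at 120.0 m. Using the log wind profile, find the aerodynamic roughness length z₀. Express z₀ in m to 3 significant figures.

z₀ ≈ 0.881 m

Log law: V(z) ∝ ln(z/z₀). With r = V₁/V₂ = 45.6/88.76 = 0.51374,
r · ln(z₂/z₀) = ln(z₁/z₀) ⇒ ln z₀ = (ln z₁ − r·ln z₂)/(1 − r)
ln z₀ = (2.39790 − 0.51374×4.78749) / 0.48626 = -0.1268
z₀ = exp(-0.1268) = 0.8809 m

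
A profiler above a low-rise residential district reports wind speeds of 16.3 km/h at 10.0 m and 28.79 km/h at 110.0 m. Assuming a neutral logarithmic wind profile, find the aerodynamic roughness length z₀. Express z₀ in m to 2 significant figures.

Log law: V(z) ∝ ln(z/z₀). With r = V₁/V₂ = 16.3/28.79 = 0.56617,
r · ln(z₂/z₀) = ln(z₁/z₀) ⇒ ln z₀ = (ln z₁ − r·ln z₂)/(1 − r)
ln z₀ = (2.30259 − 0.56617×4.70048) / 0.43383 = -0.8268
z₀ = exp(-0.8268) = 0.4375 m

z₀ ≈ 0.44 m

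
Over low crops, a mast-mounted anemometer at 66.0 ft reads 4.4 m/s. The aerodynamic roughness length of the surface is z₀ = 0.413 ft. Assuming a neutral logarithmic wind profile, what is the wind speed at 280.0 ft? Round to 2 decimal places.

Log law: V(z) ∝ ln(z/z₀), so V₂/V₁ = ln(z₂/z₀) / ln(z₁/z₀).
ln(280.0/0.413) = 6.5191, ln(66.0/0.413) = 5.0740
V₂ = 4.4 × 6.5191/5.0740 = 4.4 × 1.2848 = 5.6532 m/s

5.65 m/s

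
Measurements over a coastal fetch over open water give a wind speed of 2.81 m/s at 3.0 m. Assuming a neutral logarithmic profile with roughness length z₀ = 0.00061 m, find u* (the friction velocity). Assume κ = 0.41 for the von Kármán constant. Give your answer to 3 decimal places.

u* ≈ 0.136 m/s

Log law: V(z) = (u*/κ) · ln(z/z₀) ⇒ u* = κ · V / ln(z/z₀)
u* = 0.41 × 2.81 / ln(3.0/0.00061) = 0.41 × 2.81 / 8.5007
   = 1.1521 / 8.5007 = 0.1355 m/s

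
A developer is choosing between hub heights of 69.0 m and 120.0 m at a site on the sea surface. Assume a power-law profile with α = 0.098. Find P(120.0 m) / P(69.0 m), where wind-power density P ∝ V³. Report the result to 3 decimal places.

Speed ratio: V_B/V_A = (z_B/z_A)^α = (120.0/69.0)^0.098 = (1.7391)^0.098 = 1.05573
Power-density ratio: P_B/P_A = (V_B/V_A)³ = (1.05573)³ = 1.17668

1.177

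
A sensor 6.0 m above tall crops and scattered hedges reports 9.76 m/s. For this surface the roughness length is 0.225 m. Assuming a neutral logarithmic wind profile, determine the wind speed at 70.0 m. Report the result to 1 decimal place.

17.1 m/s

Log law: V(z) ∝ ln(z/z₀), so V₂/V₁ = ln(z₂/z₀) / ln(z₁/z₀).
ln(70.0/0.225) = 5.7402, ln(6.0/0.225) = 3.2834
V₂ = 9.76 × 5.7402/3.2834 = 9.76 × 1.7482 = 17.0627 m/s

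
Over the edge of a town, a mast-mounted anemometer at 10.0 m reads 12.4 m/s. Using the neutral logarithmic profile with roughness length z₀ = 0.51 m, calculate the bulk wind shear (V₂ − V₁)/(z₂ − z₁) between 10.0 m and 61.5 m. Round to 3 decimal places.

Log law: V₂ = V₁ · ln(z₂/z₀)/ln(z₁/z₀) = 12.4 × 4.7924/2.9759 = 19.9687 m/s
ΔV/Δz = (19.9687 − 12.4)/(61.5 − 10.0) = 7.5687/51.5000 = 0.14697 m/s/m

0.147 m/s/m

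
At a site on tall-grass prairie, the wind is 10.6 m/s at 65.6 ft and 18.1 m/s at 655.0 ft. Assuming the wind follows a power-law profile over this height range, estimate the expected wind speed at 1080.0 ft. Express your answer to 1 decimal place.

20.3 m/s

First find α: α = ln(V₂/V₁)/ln(z₂/z₁) = ln(18.1/10.6)/ln(655.0/65.6) = 0.53506/2.30106 = 0.2325
Extrapolate from 655.0 ft to 1080.0 ft: V₃ = 18.1 × (1080.0/655.0)^0.2325 = 18.1 × 1.1233 = 20.3320 m/s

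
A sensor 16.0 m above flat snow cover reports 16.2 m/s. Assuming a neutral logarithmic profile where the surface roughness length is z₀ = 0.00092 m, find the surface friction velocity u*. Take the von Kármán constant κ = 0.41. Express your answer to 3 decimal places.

u* ≈ 0.680 m/s

Log law: V(z) = (u*/κ) · ln(z/z₀) ⇒ u* = κ · V / ln(z/z₀)
u* = 0.41 × 16.2 / ln(16.0/0.00092) = 0.41 × 16.2 / 9.7637
   = 6.6420 / 9.7637 = 0.6803 m/s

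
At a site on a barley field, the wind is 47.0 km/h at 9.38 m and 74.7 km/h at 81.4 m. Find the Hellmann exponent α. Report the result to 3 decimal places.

Power law: V₂/V₁ = (z₂/z₁)^α ⇒ α = ln(V₂/V₁) / ln(z₂/z₁)
α = ln(74.7/47.0) / ln(81.4/9.38) = ln(1.5894) / ln(8.6780)
  = 0.46333 / 2.16080 = 0.21443

α ≈ 0.214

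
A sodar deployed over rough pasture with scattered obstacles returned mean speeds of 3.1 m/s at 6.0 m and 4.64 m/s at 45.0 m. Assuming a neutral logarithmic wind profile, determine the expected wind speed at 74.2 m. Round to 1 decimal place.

Log law: V ∝ ln(z/z₀). From the pair, with r = V₁/V₂ = 0.66810,
ln z₀ = (ln z₁ − r·ln z₂)/(1 − r) = (1.7918 − 0.66810×3.8067)/0.33190 = -2.2642 → z₀ = 0.1039 m
V₃ = V₁ · ln(z₃/z₀)/ln(z₁/z₀) = 3.1 × 6.5710/4.0560 = 5.0222 m/s

5.0 m/s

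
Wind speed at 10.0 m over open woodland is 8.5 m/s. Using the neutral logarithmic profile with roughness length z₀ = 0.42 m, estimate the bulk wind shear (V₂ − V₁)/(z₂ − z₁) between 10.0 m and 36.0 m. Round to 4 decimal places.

Log law: V₂ = V₁ · ln(z₂/z₀)/ln(z₁/z₀) = 8.5 × 4.4510/3.1701 = 11.9346 m/s
ΔV/Δz = (11.9346 − 8.5)/(36.0 − 10.0) = 3.4346/26.0000 = 0.13210 m/s/m

0.1321 m/s/m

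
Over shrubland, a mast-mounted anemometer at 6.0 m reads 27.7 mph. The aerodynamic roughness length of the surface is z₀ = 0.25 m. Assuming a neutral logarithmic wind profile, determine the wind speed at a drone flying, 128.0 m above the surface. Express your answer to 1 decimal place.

Log law: V(z) ∝ ln(z/z₀), so V₂/V₁ = ln(z₂/z₀) / ln(z₁/z₀).
ln(128.0/0.25) = 6.2383, ln(6.0/0.25) = 3.1781
V₂ = 27.7 × 6.2383/3.1781 = 27.7 × 1.9629 = 54.3734 mph

54.4 mph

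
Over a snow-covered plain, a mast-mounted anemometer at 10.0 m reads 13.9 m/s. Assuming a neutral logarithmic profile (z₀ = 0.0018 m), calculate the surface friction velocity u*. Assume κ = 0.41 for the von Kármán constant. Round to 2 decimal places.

Log law: V(z) = (u*/κ) · ln(z/z₀) ⇒ u* = κ · V / ln(z/z₀)
u* = 0.41 × 13.9 / ln(10.0/0.0018) = 0.41 × 13.9 / 8.6226
   = 5.6990 / 8.6226 = 0.6609 m/s

u* ≈ 0.66 m/s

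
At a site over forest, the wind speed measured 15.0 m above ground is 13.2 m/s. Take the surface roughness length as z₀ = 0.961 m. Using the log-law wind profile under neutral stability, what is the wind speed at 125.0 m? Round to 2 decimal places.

23.39 m/s

Log law: V(z) ∝ ln(z/z₀), so V₂/V₁ = ln(z₂/z₀) / ln(z₁/z₀).
ln(125.0/0.961) = 4.8681, ln(15.0/0.961) = 2.7478
V₂ = 13.2 × 4.8681/2.7478 = 13.2 × 1.7716 = 23.3853 m/s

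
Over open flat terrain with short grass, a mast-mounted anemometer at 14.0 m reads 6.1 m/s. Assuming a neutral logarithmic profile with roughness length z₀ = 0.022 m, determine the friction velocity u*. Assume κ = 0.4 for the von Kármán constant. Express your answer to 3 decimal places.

u* ≈ 0.378 m/s

Log law: V(z) = (u*/κ) · ln(z/z₀) ⇒ u* = κ · V / ln(z/z₀)
u* = 0.4 × 6.1 / ln(14.0/0.022) = 0.4 × 6.1 / 6.4558
   = 2.4400 / 6.4558 = 0.3780 m/s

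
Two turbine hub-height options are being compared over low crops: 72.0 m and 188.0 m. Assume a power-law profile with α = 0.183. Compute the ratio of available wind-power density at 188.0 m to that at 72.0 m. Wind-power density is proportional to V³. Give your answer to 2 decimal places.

Speed ratio: V_B/V_A = (z_B/z_A)^α = (188.0/72.0)^0.183 = (2.6111)^0.183 = 1.19201
Power-density ratio: P_B/P_A = (V_B/V_A)³ = (1.19201)³ = 1.69370

1.69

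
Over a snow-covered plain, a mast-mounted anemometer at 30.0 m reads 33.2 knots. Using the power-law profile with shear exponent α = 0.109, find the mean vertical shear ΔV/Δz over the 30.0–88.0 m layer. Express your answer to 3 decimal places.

Power law: V₂ = V₁ · (z₂/z₁)^α = 33.2 × (2.9333)^0.109 = 37.3319 knots
ΔV/Δz = (37.3319 − 33.2)/(88.0 − 30.0) = 4.1319/58.0000 = 0.07124 knots/m

0.071 knots/m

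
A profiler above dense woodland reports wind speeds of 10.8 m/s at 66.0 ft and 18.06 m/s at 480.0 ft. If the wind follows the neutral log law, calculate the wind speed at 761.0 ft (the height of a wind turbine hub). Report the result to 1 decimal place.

19.7 m/s

Log law: V ∝ ln(z/z₀). From the pair, with r = V₁/V₂ = 0.59801,
ln z₀ = (ln z₁ − r·ln z₂)/(1 − r) = (4.1897 − 0.59801×6.1738)/0.40199 = 1.2381 → z₀ = 3.449 ft
V₃ = V₁ · ln(z₃/z₀)/ln(z₁/z₀) = 10.8 × 5.3966/2.9516 = 19.7463 m/s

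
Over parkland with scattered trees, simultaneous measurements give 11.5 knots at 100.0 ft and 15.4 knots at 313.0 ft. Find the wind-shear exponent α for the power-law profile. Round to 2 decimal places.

α ≈ 0.26

Power law: V₂/V₁ = (z₂/z₁)^α ⇒ α = ln(V₂/V₁) / ln(z₂/z₁)
α = ln(15.4/11.5) / ln(313.0/100.0) = ln(1.3391) / ln(3.1300)
  = 0.29202 / 1.14103 = 0.25593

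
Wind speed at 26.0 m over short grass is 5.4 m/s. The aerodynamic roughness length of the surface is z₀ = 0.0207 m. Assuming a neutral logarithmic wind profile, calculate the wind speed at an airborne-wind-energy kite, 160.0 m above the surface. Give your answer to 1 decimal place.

6.8 m/s

Log law: V(z) ∝ ln(z/z₀), so V₂/V₁ = ln(z₂/z₀) / ln(z₁/z₀).
ln(160.0/0.0207) = 8.9528, ln(26.0/0.0207) = 7.1357
V₂ = 5.4 × 8.9528/7.1357 = 5.4 × 1.2546 = 6.7751 m/s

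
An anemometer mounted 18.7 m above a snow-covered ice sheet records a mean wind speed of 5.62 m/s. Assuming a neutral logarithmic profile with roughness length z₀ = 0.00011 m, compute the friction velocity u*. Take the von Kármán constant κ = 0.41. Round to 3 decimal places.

u* ≈ 0.191 m/s

Log law: V(z) = (u*/κ) · ln(z/z₀) ⇒ u* = κ · V / ln(z/z₀)
u* = 0.41 × 5.62 / ln(18.7/0.00011) = 0.41 × 5.62 / 12.0436
   = 2.3042 / 12.0436 = 0.1913 m/s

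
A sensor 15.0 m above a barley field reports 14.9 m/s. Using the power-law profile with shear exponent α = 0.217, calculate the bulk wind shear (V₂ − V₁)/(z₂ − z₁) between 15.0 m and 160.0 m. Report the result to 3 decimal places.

0.069 m/s/m

Power law: V₂ = V₁ · (z₂/z₁)^α = 14.9 × (10.6667)^0.217 = 24.9040 m/s
ΔV/Δz = (24.9040 − 14.9)/(160.0 − 15.0) = 10.0040/145.0000 = 0.06899 m/s/m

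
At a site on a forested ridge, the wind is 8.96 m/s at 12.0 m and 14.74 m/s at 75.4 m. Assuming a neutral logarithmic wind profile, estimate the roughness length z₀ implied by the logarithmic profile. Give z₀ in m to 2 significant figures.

Log law: V(z) ∝ ln(z/z₀). With r = V₁/V₂ = 8.96/14.74 = 0.60787,
r · ln(z₂/z₀) = ln(z₁/z₀) ⇒ ln z₀ = (ln z₁ − r·ln z₂)/(1 − r)
ln z₀ = (2.48491 − 0.60787×4.32281) / 0.39213 = -0.3642
z₀ = exp(-0.3642) = 0.6948 m

z₀ ≈ 0.69 m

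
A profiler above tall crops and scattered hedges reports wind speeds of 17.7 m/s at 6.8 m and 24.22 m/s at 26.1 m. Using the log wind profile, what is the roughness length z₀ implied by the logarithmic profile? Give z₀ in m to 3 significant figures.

z₀ ≈ 0.177 m

Log law: V(z) ∝ ln(z/z₀). With r = V₁/V₂ = 17.7/24.22 = 0.73080,
r · ln(z₂/z₀) = ln(z₁/z₀) ⇒ ln z₀ = (ln z₁ − r·ln z₂)/(1 − r)
ln z₀ = (1.91692 − 0.73080×3.26194) / 0.26920 = -1.7344
z₀ = exp(-1.7344) = 0.1765 m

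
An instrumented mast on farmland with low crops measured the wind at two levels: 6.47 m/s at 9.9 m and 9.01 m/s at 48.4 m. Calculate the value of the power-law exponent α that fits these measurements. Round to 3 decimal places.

α ≈ 0.209

Power law: V₂/V₁ = (z₂/z₁)^α ⇒ α = ln(V₂/V₁) / ln(z₂/z₁)
α = ln(9.01/6.47) / ln(48.4/9.9) = ln(1.3926) / ln(4.8889)
  = 0.33116 / 1.58697 = 0.20867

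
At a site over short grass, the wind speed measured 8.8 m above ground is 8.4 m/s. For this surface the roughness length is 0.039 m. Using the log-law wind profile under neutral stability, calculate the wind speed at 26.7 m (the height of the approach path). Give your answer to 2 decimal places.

10.12 m/s

Log law: V(z) ∝ ln(z/z₀), so V₂/V₁ = ln(z₂/z₀) / ln(z₁/z₀).
ln(26.7/0.039) = 6.5289, ln(8.8/0.039) = 5.4189
V₂ = 8.4 × 6.5289/5.4189 = 8.4 × 1.2048 = 10.1205 m/s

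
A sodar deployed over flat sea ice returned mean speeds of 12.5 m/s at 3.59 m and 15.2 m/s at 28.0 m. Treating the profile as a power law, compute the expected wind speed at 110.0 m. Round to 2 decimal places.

17.31 m/s

First find α: α = ln(V₂/V₁)/ln(z₂/z₁) = ln(15.2/12.5)/ln(28.0/3.59) = 0.19557/2.05405 = 0.0952
Extrapolate from 28.0 m to 110.0 m: V₃ = 15.2 × (110.0/28.0)^0.0952 = 15.2 × 1.1391 = 17.3149 m/s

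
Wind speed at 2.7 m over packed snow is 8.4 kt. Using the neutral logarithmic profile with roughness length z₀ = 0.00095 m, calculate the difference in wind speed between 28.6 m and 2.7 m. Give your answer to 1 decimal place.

Log law: V₂ = V₁ · ln(z₂/z₀)/ln(z₁/z₀) = 8.4 × 10.3125/7.9523 = 10.8930 kt
ΔV = 10.8930 − 8.4 = 2.4930 kt

2.5 kt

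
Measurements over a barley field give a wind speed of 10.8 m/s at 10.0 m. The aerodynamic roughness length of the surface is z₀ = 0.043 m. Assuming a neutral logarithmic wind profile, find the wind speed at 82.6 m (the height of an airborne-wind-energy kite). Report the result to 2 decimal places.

14.98 m/s

Log law: V(z) ∝ ln(z/z₀), so V₂/V₁ = ln(z₂/z₀) / ln(z₁/z₀).
ln(82.6/0.043) = 7.5606, ln(10.0/0.043) = 5.4491
V₂ = 10.8 × 7.5606/5.4491 = 10.8 × 1.3875 = 14.9848 m/s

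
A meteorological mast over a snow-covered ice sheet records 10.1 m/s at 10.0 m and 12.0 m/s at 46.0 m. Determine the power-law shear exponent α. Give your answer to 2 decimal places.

α ≈ 0.11

Power law: V₂/V₁ = (z₂/z₁)^α ⇒ α = ln(V₂/V₁) / ln(z₂/z₁)
α = ln(12.0/10.1) / ln(46.0/10.0) = ln(1.1881) / ln(4.6000)
  = 0.17237 / 1.52606 = 0.11295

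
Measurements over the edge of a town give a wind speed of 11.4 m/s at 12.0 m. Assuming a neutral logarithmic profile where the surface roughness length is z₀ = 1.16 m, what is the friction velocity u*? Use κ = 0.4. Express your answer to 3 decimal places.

Log law: V(z) = (u*/κ) · ln(z/z₀) ⇒ u* = κ · V / ln(z/z₀)
u* = 0.4 × 11.4 / ln(12.0/1.16) = 0.4 × 11.4 / 2.3365
   = 4.5600 / 2.3365 = 1.9516 m/s

u* ≈ 1.952 m/s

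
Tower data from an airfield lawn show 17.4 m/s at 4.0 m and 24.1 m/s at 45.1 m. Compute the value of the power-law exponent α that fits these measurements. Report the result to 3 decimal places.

Power law: V₂/V₁ = (z₂/z₁)^α ⇒ α = ln(V₂/V₁) / ln(z₂/z₁)
α = ln(24.1/17.4) / ln(45.1/4.0) = ln(1.3851) / ln(11.2750)
  = 0.32574 / 2.42259 = 0.13446

α ≈ 0.134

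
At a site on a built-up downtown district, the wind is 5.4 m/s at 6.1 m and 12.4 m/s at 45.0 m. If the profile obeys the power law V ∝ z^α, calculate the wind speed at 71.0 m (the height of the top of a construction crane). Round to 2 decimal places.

14.99 m/s

First find α: α = ln(V₂/V₁)/ln(z₂/z₁) = ln(12.4/5.4)/ln(45.0/6.1) = 0.83130/1.99837 = 0.4160
Extrapolate from 45.0 m to 71.0 m: V₃ = 12.4 × (71.0/45.0)^0.4160 = 12.4 × 1.2089 = 14.9902 m/s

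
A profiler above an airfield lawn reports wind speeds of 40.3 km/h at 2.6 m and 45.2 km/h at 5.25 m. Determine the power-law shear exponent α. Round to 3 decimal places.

Power law: V₂/V₁ = (z₂/z₁)^α ⇒ α = ln(V₂/V₁) / ln(z₂/z₁)
α = ln(45.2/40.3) / ln(5.25/2.6) = ln(1.1216) / ln(2.0192)
  = 0.11475 / 0.70272 = 0.16329

α ≈ 0.163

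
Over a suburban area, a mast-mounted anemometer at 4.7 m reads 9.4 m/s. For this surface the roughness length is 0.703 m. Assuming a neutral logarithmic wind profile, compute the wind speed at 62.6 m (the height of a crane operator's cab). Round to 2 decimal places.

Log law: V(z) ∝ ln(z/z₀), so V₂/V₁ = ln(z₂/z₀) / ln(z₁/z₀).
ln(62.6/0.703) = 4.4892, ln(4.7/0.703) = 1.9000
V₂ = 9.4 × 4.4892/1.9000 = 9.4 × 2.3628 = 22.2100 m/s

22.21 m/s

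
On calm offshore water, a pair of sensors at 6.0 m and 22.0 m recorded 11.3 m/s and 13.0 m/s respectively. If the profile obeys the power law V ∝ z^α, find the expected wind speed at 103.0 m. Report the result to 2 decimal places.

First find α: α = ln(V₂/V₁)/ln(z₂/z₁) = ln(13.0/11.3)/ln(22.0/6.0) = 0.14015/1.29928 = 0.1079
Extrapolate from 22.0 m to 103.0 m: V₃ = 13.0 × (103.0/22.0)^0.1079 = 13.0 × 1.1812 = 15.3553 m/s

15.36 m/s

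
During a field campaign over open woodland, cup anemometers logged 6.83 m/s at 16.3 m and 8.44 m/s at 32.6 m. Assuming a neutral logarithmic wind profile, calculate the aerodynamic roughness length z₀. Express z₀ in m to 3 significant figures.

Log law: V(z) ∝ ln(z/z₀). With r = V₁/V₂ = 6.83/8.44 = 0.80924,
r · ln(z₂/z₀) = ln(z₁/z₀) ⇒ ln z₀ = (ln z₁ − r·ln z₂)/(1 − r)
ln z₀ = (2.79117 − 0.80924×3.48431) / 0.19076 = -0.1493
z₀ = exp(-0.1493) = 0.8613 m

z₀ ≈ 0.861 m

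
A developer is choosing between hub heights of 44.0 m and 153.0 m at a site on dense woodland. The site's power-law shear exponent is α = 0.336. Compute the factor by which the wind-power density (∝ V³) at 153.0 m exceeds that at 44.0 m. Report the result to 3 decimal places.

Speed ratio: V_B/V_A = (z_B/z_A)^α = (153.0/44.0)^0.336 = (3.4773)^0.336 = 1.52004
Power-density ratio: P_B/P_A = (V_B/V_A)³ = (1.52004)³ = 3.51211

3.512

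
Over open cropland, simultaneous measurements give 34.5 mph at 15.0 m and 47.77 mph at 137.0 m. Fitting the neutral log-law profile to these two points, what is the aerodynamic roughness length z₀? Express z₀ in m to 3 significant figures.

z₀ ≈ 0.0477 m

Log law: V(z) ∝ ln(z/z₀). With r = V₁/V₂ = 34.5/47.77 = 0.72221,
r · ln(z₂/z₀) = ln(z₁/z₀) ⇒ ln z₀ = (ln z₁ − r·ln z₂)/(1 − r)
ln z₀ = (2.70805 − 0.72221×4.91998) / 0.27779 = -3.0426
z₀ = exp(-3.0426) = 0.04771 m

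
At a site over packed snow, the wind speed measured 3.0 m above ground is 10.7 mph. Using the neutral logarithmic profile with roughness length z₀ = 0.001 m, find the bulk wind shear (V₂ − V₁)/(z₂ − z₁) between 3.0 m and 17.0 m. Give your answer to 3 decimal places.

Log law: V₂ = V₁ · ln(z₂/z₀)/ln(z₁/z₀) = 10.7 × 9.7410/8.0064 = 13.0182 mph
ΔV/Δz = (13.0182 − 10.7)/(17.0 − 3.0) = 2.3182/14.0000 = 0.16558 mph/m

0.166 mph/m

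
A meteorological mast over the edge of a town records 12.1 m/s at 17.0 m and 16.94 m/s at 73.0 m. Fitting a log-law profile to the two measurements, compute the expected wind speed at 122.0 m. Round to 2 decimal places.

18.65 m/s

Log law: V ∝ ln(z/z₀). From the pair, with r = V₁/V₂ = 0.71429,
ln z₀ = (ln z₁ − r·ln z₂)/(1 − r) = (2.8332 − 0.71429×4.2905)/0.28571 = -0.8099 → z₀ = 0.4449 m
V₃ = V₁ · ln(z₃/z₀)/ln(z₁/z₀) = 12.1 × 5.6139/3.6431 = 18.6457 m/s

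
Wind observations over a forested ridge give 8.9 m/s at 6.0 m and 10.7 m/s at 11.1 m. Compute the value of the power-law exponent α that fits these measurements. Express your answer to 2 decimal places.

α ≈ 0.30

Power law: V₂/V₁ = (z₂/z₁)^α ⇒ α = ln(V₂/V₁) / ln(z₂/z₁)
α = ln(10.7/8.9) / ln(11.1/6.0) = ln(1.2022) / ln(1.8500)
  = 0.18419 / 0.61519 = 0.29941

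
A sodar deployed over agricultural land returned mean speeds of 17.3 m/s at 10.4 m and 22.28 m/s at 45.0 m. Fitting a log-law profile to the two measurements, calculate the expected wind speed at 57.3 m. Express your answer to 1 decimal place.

23.1 m/s

Log law: V ∝ ln(z/z₀). From the pair, with r = V₁/V₂ = 0.77648,
ln z₀ = (ln z₁ − r·ln z₂)/(1 − r) = (2.3418 − 0.77648×3.8067)/0.22352 = -2.7470 → z₀ = 0.06412 m
V₃ = V₁ · ln(z₃/z₀)/ln(z₁/z₀) = 17.3 × 6.7953/5.0888 = 23.1015 m/s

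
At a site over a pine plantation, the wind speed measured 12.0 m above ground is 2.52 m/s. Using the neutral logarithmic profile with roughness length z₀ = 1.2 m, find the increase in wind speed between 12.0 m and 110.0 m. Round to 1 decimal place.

Log law: V₂ = V₁ · ln(z₂/z₀)/ln(z₁/z₀) = 2.52 × 4.5182/2.3026 = 4.9448 m/s
ΔV = 4.9448 − 2.52 = 2.4248 m/s

2.4 m/s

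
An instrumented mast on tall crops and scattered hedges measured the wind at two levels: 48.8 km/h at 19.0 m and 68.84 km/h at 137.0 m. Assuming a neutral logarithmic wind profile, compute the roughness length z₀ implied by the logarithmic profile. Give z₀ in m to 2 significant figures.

z₀ ≈ 0.15 m

Log law: V(z) ∝ ln(z/z₀). With r = V₁/V₂ = 48.8/68.84 = 0.70889,
r · ln(z₂/z₀) = ln(z₁/z₀) ⇒ ln z₀ = (ln z₁ − r·ln z₂)/(1 − r)
ln z₀ = (2.94444 − 0.70889×4.91998) / 0.29111 = -1.8663
z₀ = exp(-1.8663) = 0.1547 m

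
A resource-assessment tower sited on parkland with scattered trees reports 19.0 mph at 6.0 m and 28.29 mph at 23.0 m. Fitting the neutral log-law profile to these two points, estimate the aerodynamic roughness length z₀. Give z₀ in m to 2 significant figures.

Log law: V(z) ∝ ln(z/z₀). With r = V₁/V₂ = 19.0/28.29 = 0.67162,
r · ln(z₂/z₀) = ln(z₁/z₀) ⇒ ln z₀ = (ln z₁ − r·ln z₂)/(1 − r)
ln z₀ = (1.79176 − 0.67162×3.13549) / 0.32838 = -0.9565
z₀ = exp(-0.9565) = 0.3843 m

z₀ ≈ 0.38 m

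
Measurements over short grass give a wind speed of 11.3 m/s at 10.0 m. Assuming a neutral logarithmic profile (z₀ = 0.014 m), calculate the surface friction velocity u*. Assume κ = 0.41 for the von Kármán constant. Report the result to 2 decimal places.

u* ≈ 0.71 m/s

Log law: V(z) = (u*/κ) · ln(z/z₀) ⇒ u* = κ · V / ln(z/z₀)
u* = 0.41 × 11.3 / ln(10.0/0.014) = 0.41 × 11.3 / 6.5713
   = 4.6330 / 6.5713 = 0.7050 m/s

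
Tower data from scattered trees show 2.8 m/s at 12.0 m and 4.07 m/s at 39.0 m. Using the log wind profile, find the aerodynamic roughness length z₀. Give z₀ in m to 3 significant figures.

Log law: V(z) ∝ ln(z/z₀). With r = V₁/V₂ = 2.8/4.07 = 0.68796,
r · ln(z₂/z₀) = ln(z₁/z₀) ⇒ ln z₀ = (ln z₁ − r·ln z₂)/(1 − r)
ln z₀ = (2.48491 − 0.68796×3.66356) / 0.31204 = -0.1137
z₀ = exp(-0.1137) = 0.8925 m

z₀ ≈ 0.893 m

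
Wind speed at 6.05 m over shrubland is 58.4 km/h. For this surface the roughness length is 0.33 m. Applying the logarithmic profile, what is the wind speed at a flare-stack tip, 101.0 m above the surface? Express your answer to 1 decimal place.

114.9 km/h

Log law: V(z) ∝ ln(z/z₀), so V₂/V₁ = ln(z₂/z₀) / ln(z₁/z₀).
ln(101.0/0.33) = 5.7238, ln(6.05/0.33) = 2.9087
V₂ = 58.4 × 5.7238/2.9087 = 58.4 × 1.9678 = 114.9196 km/h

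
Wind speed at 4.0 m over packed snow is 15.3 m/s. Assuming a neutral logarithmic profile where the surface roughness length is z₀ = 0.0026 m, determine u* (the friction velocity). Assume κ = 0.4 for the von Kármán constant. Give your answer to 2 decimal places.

u* ≈ 0.83 m/s

Log law: V(z) = (u*/κ) · ln(z/z₀) ⇒ u* = κ · V / ln(z/z₀)
u* = 0.4 × 15.3 / ln(4.0/0.0026) = 0.4 × 15.3 / 7.3385
   = 6.1200 / 7.3385 = 0.8340 m/s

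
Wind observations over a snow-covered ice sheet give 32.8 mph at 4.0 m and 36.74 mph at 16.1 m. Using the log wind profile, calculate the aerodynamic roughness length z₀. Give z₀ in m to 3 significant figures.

Log law: V(z) ∝ ln(z/z₀). With r = V₁/V₂ = 32.8/36.74 = 0.89276,
r · ln(z₂/z₀) = ln(z₁/z₀) ⇒ ln z₀ = (ln z₁ − r·ln z₂)/(1 − r)
ln z₀ = (1.38629 − 0.89276×2.77882) / 0.10724 = -10.2063
z₀ = exp(-10.2063) = 0.00003694 m

z₀ ≈ 0.0000369 m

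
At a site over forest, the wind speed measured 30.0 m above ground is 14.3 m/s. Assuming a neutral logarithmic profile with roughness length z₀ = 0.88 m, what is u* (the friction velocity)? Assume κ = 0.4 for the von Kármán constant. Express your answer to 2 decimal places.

Log law: V(z) = (u*/κ) · ln(z/z₀) ⇒ u* = κ · V / ln(z/z₀)
u* = 0.4 × 14.3 / ln(30.0/0.88) = 0.4 × 14.3 / 3.5290
   = 5.7200 / 3.5290 = 1.6208 m/s

u* ≈ 1.62 m/s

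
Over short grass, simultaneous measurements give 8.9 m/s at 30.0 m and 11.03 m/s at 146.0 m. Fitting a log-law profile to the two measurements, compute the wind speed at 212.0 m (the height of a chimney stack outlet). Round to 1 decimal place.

11.5 m/s

Log law: V ∝ ln(z/z₀). From the pair, with r = V₁/V₂ = 0.80689,
ln z₀ = (ln z₁ − r·ln z₂)/(1 − r) = (3.4012 − 0.80689×4.9836)/0.19311 = -3.2107 → z₀ = 0.04033 m
V₃ = V₁ · ln(z₃/z₀)/ln(z₁/z₀) = 8.9 × 8.5673/6.6119 = 11.5320 m/s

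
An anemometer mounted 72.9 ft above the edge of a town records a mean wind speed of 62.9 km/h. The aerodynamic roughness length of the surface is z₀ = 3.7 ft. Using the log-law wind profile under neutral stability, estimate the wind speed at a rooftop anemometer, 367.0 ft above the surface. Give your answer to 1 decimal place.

Log law: V(z) ∝ ln(z/z₀), so V₂/V₁ = ln(z₂/z₀) / ln(z₁/z₀).
ln(367.0/3.7) = 4.5970, ln(72.9/3.7) = 2.9808
V₂ = 62.9 × 4.5970/2.9808 = 62.9 × 1.5422 = 97.0066 km/h

97.0 km/h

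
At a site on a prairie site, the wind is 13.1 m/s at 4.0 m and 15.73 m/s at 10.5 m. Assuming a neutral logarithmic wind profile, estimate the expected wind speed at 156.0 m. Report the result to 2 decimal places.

23.08 m/s

Log law: V ∝ ln(z/z₀). From the pair, with r = V₁/V₂ = 0.83280,
ln z₀ = (ln z₁ − r·ln z₂)/(1 − r) = (1.3863 − 0.83280×2.3514)/0.16720 = -3.4208 → z₀ = 0.03269 m
V₃ = V₁ · ln(z₃/z₀)/ln(z₁/z₀) = 13.1 × 8.4706/4.8071 = 23.0838 m/s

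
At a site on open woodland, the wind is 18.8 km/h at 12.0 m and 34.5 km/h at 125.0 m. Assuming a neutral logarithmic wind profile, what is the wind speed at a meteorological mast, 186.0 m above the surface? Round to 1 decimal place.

37.2 km/h

Log law: V ∝ ln(z/z₀). From the pair, with r = V₁/V₂ = 0.54493,
ln z₀ = (ln z₁ − r·ln z₂)/(1 − r) = (2.4849 − 0.54493×4.8283)/0.45507 = -0.3212 → z₀ = 0.7253 m
V₃ = V₁ · ln(z₃/z₀)/ln(z₁/z₀) = 18.8 × 5.5470/2.8061 = 37.1627 km/h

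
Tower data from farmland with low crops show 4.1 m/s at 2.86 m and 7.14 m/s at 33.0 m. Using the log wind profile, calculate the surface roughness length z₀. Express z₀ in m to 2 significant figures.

Log law: V(z) ∝ ln(z/z₀). With r = V₁/V₂ = 4.1/7.14 = 0.57423,
r · ln(z₂/z₀) = ln(z₁/z₀) ⇒ ln z₀ = (ln z₁ − r·ln z₂)/(1 − r)
ln z₀ = (1.05082 − 0.57423×3.49651) / 0.42577 = -2.2476
z₀ = exp(-2.2476) = 0.1056 m

z₀ ≈ 0.11 m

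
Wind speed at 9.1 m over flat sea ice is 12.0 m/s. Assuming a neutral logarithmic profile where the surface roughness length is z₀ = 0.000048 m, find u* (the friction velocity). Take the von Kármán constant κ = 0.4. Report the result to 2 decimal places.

u* ≈ 0.39 m/s

Log law: V(z) = (u*/κ) · ln(z/z₀) ⇒ u* = κ · V / ln(z/z₀)
u* = 0.4 × 12.0 / ln(9.1/0.000048) = 0.4 × 12.0 / 12.1526
   = 4.8000 / 12.1526 = 0.3950 m/s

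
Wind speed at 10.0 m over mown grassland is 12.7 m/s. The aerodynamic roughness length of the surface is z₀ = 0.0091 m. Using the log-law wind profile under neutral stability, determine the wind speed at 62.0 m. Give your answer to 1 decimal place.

16.0 m/s

Log law: V(z) ∝ ln(z/z₀), so V₂/V₁ = ln(z₂/z₀) / ln(z₁/z₀).
ln(62.0/0.0091) = 8.8266, ln(10.0/0.0091) = 7.0021
V₂ = 12.7 × 8.8266/7.0021 = 12.7 × 1.2606 = 16.0093 m/s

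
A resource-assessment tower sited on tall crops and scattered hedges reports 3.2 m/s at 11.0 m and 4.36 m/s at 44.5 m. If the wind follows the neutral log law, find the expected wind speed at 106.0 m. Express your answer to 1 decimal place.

Log law: V ∝ ln(z/z₀). From the pair, with r = V₁/V₂ = 0.73394,
ln z₀ = (ln z₁ − r·ln z₂)/(1 − r) = (2.3979 − 0.73394×3.7955)/0.26606 = -1.4575 → z₀ = 0.2328 m
V₃ = V₁ · ln(z₃/z₀)/ln(z₁/z₀) = 3.2 × 6.1210/3.8554 = 5.0804 m/s

5.1 m/s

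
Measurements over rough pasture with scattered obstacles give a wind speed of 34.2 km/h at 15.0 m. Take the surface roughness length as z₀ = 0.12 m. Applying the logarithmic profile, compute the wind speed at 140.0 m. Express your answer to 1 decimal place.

50.0 km/h

Log law: V(z) ∝ ln(z/z₀), so V₂/V₁ = ln(z₂/z₀) / ln(z₁/z₀).
ln(140.0/0.12) = 7.0619, ln(15.0/0.12) = 4.8283
V₂ = 34.2 × 7.0619/4.8283 = 34.2 × 1.4626 = 50.0210 km/h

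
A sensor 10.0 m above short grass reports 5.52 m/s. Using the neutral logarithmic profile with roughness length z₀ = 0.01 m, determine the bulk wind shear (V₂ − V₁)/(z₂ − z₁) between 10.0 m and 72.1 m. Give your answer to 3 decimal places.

0.025 m/s/m

Log law: V₂ = V₁ · ln(z₂/z₀)/ln(z₁/z₀) = 5.52 × 8.8832/6.9078 = 7.0986 m/s
ΔV/Δz = (7.0986 − 5.52)/(72.1 − 10.0) = 1.5786/62.1000 = 0.02542 m/s/m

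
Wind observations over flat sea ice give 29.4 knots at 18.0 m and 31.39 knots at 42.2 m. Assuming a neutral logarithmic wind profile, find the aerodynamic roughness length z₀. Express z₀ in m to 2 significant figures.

z₀ ≈ 0.000061 m

Log law: V(z) ∝ ln(z/z₀). With r = V₁/V₂ = 29.4/31.39 = 0.93660,
r · ln(z₂/z₀) = ln(z₁/z₀) ⇒ ln z₀ = (ln z₁ − r·ln z₂)/(1 − r)
ln z₀ = (2.89037 − 0.93660×3.74242) / 0.06340 = -9.6977
z₀ = exp(-9.6977) = 0.00006143 m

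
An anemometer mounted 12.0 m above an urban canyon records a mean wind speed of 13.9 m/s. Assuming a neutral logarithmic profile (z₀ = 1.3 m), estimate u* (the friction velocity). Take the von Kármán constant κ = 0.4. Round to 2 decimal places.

Log law: V(z) = (u*/κ) · ln(z/z₀) ⇒ u* = κ · V / ln(z/z₀)
u* = 0.4 × 13.9 / ln(12.0/1.3) = 0.4 × 13.9 / 2.2225
   = 5.5600 / 2.2225 = 2.5016 m/s

u* ≈ 2.50 m/s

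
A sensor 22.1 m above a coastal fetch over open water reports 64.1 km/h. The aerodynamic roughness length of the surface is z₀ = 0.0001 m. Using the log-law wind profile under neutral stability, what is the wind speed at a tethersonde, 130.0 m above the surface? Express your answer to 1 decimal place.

73.3 km/h

Log law: V(z) ∝ ln(z/z₀), so V₂/V₁ = ln(z₂/z₀) / ln(z₁/z₀).
ln(130.0/0.0001) = 14.0779, ln(22.1/0.0001) = 12.3059
V₂ = 64.1 × 14.0779/12.3059 = 64.1 × 1.1440 = 73.3299 km/h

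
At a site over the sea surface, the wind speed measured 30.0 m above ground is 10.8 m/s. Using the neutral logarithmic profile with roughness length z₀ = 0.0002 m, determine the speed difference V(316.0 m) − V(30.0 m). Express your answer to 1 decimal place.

2.1 m/s

Log law: V₂ = V₁ · ln(z₂/z₀)/ln(z₁/z₀) = 10.8 × 14.2729/11.9184 = 12.9336 m/s
ΔV = 12.9336 − 10.8 = 2.1336 m/s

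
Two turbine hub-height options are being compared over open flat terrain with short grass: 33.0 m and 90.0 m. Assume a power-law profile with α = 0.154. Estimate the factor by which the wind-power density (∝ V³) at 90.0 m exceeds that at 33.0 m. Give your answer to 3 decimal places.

Speed ratio: V_B/V_A = (z_B/z_A)^α = (90.0/33.0)^0.154 = (2.7273)^0.154 = 1.16708
Power-density ratio: P_B/P_A = (V_B/V_A)³ = (1.16708)³ = 1.58967

1.590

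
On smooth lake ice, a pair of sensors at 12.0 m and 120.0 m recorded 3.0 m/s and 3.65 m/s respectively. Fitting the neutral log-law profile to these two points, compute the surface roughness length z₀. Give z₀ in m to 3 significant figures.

z₀ ≈ 0.000291 m

Log law: V(z) ∝ ln(z/z₀). With r = V₁/V₂ = 3.0/3.65 = 0.82192,
r · ln(z₂/z₀) = ln(z₁/z₀) ⇒ ln z₀ = (ln z₁ − r·ln z₂)/(1 − r)
ln z₀ = (2.48491 − 0.82192×4.78749) / 0.17808 = -8.1424
z₀ = exp(-8.1424) = 0.0002909 m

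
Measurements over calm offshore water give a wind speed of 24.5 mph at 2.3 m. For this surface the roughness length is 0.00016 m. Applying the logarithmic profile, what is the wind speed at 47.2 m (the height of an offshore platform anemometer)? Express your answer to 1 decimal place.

Log law: V(z) ∝ ln(z/z₀), so V₂/V₁ = ln(z₂/z₀) / ln(z₁/z₀).
ln(47.2/0.00016) = 12.5947, ln(2.3/0.00016) = 9.5732
V₂ = 24.5 × 12.5947/9.5732 = 24.5 × 1.3156 = 32.2326 mph

32.2 mph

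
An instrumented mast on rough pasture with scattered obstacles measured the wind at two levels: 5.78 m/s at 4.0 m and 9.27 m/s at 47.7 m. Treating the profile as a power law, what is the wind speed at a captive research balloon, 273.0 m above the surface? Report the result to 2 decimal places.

12.93 m/s

First find α: α = ln(V₂/V₁)/ln(z₂/z₁) = ln(9.27/5.78)/ln(47.7/4.0) = 0.47238/2.47864 = 0.1906
Extrapolate from 47.7 m to 273.0 m: V₃ = 9.27 × (273.0/47.7)^0.1906 = 9.27 × 1.3944 = 12.9262 m/s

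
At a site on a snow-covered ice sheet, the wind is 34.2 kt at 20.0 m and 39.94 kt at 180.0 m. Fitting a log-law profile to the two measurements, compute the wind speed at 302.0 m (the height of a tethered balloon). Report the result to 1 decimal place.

Log law: V ∝ ln(z/z₀). From the pair, with r = V₁/V₂ = 0.85628,
ln z₀ = (ln z₁ − r·ln z₂)/(1 − r) = (2.9957 − 0.85628×5.1930)/0.14372 = -10.0957 → z₀ = 0.00004125 m
V₃ = V₁ · ln(z₃/z₀)/ln(z₁/z₀) = 34.2 × 15.8062/13.0915 = 41.2918 kt

41.3 kt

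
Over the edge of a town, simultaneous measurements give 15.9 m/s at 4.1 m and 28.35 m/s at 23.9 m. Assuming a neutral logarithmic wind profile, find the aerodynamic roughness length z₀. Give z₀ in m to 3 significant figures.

Log law: V(z) ∝ ln(z/z₀). With r = V₁/V₂ = 15.9/28.35 = 0.56085,
r · ln(z₂/z₀) = ln(z₁/z₀) ⇒ ln z₀ = (ln z₁ − r·ln z₂)/(1 − r)
ln z₀ = (1.41099 − 0.56085×3.17388) / 0.43915 = -0.8404
z₀ = exp(-0.8404) = 0.4315 m

z₀ ≈ 0.432 m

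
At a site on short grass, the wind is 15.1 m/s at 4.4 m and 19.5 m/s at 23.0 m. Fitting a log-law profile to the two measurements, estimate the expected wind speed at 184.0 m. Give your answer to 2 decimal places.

Log law: V ∝ ln(z/z₀). From the pair, with r = V₁/V₂ = 0.77436,
ln z₀ = (ln z₁ − r·ln z₂)/(1 − r) = (1.4816 − 0.77436×3.1355)/0.22564 = -4.1942 → z₀ = 0.01508 m
V₃ = V₁ · ln(z₃/z₀)/ln(z₁/z₀) = 15.1 × 9.4092/5.6758 = 25.0321 m/s

25.03 m/s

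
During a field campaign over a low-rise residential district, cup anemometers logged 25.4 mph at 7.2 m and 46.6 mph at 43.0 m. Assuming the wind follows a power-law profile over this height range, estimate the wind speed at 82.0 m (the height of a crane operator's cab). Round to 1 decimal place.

First find α: α = ln(V₂/V₁)/ln(z₂/z₁) = ln(46.6/25.4)/ln(43.0/7.2) = 0.60685/1.78712 = 0.3396
Extrapolate from 43.0 m to 82.0 m: V₃ = 46.6 × (82.0/43.0)^0.3396 = 46.6 × 1.2451 = 58.0207 mph

58.0 mph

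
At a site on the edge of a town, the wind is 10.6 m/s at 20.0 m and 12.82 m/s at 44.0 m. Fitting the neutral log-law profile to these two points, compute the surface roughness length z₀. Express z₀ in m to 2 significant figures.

Log law: V(z) ∝ ln(z/z₀). With r = V₁/V₂ = 10.6/12.82 = 0.82683,
r · ln(z₂/z₀) = ln(z₁/z₀) ⇒ ln z₀ = (ln z₁ − r·ln z₂)/(1 − r)
ln z₀ = (2.99573 − 0.82683×3.78419) / 0.17317 = -0.7690
z₀ = exp(-0.7690) = 0.4635 m

z₀ ≈ 0.46 m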